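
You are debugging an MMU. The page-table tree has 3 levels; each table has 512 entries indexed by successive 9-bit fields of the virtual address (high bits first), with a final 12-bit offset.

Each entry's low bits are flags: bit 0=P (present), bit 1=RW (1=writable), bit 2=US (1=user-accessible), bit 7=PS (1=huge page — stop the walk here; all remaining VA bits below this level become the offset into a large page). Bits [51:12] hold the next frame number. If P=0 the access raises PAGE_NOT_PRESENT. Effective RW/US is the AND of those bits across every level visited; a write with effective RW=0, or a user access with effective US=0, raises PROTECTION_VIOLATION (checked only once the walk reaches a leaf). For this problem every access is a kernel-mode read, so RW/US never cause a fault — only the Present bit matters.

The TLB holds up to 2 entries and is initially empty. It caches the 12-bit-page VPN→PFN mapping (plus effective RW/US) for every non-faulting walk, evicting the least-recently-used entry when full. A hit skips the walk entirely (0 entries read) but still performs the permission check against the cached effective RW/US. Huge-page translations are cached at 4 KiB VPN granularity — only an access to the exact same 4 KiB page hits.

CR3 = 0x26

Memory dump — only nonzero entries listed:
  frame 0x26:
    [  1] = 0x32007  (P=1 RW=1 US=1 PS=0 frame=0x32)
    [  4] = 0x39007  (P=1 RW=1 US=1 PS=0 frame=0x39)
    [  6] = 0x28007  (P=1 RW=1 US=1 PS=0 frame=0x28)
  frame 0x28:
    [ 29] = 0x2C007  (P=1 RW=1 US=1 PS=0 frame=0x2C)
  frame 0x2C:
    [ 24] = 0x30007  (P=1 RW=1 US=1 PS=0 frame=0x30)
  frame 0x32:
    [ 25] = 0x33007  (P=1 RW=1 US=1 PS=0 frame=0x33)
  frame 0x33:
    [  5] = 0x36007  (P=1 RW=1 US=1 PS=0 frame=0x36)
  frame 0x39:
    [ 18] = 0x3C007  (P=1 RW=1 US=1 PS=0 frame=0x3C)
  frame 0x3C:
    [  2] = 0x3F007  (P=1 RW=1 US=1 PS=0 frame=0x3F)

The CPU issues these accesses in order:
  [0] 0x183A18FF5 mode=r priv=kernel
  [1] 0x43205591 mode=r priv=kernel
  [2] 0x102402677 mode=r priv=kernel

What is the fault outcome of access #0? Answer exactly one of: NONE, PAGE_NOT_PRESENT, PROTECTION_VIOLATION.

Trace:
#0 VA=0x183A18FF5 (r,kernel):
  L0: frame=0x26 idx=6 entry=0x28007 [P=1 RW=1 US=1 PS=0]
  L1: frame=0x28 idx=29 entry=0x2C007 [P=1 RW=1 US=1 PS=0]
  L2: frame=0x2C idx=24 entry=0x30007 [P=1 RW=1 US=1 PS=0]
  → PA=0x30FF5  (3 entries read)
#1 VA=0x43205591 (r,kernel):
  L0: frame=0x26 idx=1 entry=0x32007 [P=1 RW=1 US=1 PS=0]
  L1: frame=0x32 idx=25 entry=0x33007 [P=1 RW=1 US=1 PS=0]
  L2: frame=0x33 idx=5 entry=0x36007 [P=1 RW=1 US=1 PS=0]
  → PA=0x36591  (3 entries read)
#2 VA=0x102402677 (r,kernel):
  L0: frame=0x26 idx=4 entry=0x39007 [P=1 RW=1 US=1 PS=0]
  L1: frame=0x39 idx=18 entry=0x3C007 [P=1 RW=1 US=1 PS=0]
  L2: frame=0x3C idx=2 entry=0x3F007 [P=1 RW=1 US=1 PS=0]
  → PA=0x3F677  (3 entries read)

Access #0 fault: NONE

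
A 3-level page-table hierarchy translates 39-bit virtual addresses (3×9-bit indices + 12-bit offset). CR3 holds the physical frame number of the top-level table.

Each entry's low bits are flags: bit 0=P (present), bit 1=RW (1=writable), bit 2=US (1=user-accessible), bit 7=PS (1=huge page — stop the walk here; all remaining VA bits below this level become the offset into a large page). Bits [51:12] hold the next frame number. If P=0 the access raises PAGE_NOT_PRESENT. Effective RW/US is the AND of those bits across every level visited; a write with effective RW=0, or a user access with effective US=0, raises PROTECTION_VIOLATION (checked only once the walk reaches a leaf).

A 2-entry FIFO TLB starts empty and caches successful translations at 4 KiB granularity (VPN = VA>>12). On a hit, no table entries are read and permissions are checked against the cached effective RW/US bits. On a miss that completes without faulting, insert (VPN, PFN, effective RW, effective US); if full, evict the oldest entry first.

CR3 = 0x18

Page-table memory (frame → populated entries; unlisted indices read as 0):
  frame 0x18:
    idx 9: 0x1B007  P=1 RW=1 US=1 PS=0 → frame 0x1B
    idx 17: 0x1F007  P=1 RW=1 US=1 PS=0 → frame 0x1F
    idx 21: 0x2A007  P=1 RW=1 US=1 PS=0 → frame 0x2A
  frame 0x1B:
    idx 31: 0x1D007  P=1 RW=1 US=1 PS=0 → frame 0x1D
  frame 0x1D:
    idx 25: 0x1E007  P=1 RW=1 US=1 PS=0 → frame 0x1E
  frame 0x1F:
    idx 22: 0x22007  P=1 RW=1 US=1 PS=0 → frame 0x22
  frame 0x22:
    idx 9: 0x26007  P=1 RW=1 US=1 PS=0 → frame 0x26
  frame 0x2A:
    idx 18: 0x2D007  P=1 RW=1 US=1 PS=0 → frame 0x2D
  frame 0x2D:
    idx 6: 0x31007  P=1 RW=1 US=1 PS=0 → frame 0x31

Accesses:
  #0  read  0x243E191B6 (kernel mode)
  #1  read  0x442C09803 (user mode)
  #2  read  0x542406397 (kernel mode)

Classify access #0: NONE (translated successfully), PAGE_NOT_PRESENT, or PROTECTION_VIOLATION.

Per-access translation:
#0 VA=0x243E191B6 (r,kernel):
  [0] read 0x18 idx=9: raw=0x1B007 flags P=1 W=1 U=1 S=0
  [1] read 0x1B idx=31: raw=0x1D007 flags P=1 W=1 U=1 S=0
  [2] read 0x1D idx=25: raw=0x1E007 flags P=1 W=1 U=1 S=0
  ✓ 0x1E1B6  — 3 lookups
#1 VA=0x442C09803 (r,user):
  [0] read 0x18 idx=17: raw=0x1F007 flags P=1 W=1 U=1 S=0
  [1] read 0x1F idx=22: raw=0x22007 flags P=1 W=1 U=1 S=0
  [2] read 0x22 idx=9: raw=0x26007 flags P=1 W=1 U=1 S=0
  ✓ 0x26803  — 3 lookups
#2 VA=0x542406397 (r,kernel):
  [0] read 0x18 idx=21: raw=0x2A007 flags P=1 W=1 U=1 S=0
  [1] read 0x2A idx=18: raw=0x2D007 flags P=1 W=1 U=1 S=0
  [2] read 0x2D idx=6: raw=0x31007 flags P=1 W=1 U=1 S=0
  ✓ 0x31397  — 3 lookups

Access #0 fault: NONE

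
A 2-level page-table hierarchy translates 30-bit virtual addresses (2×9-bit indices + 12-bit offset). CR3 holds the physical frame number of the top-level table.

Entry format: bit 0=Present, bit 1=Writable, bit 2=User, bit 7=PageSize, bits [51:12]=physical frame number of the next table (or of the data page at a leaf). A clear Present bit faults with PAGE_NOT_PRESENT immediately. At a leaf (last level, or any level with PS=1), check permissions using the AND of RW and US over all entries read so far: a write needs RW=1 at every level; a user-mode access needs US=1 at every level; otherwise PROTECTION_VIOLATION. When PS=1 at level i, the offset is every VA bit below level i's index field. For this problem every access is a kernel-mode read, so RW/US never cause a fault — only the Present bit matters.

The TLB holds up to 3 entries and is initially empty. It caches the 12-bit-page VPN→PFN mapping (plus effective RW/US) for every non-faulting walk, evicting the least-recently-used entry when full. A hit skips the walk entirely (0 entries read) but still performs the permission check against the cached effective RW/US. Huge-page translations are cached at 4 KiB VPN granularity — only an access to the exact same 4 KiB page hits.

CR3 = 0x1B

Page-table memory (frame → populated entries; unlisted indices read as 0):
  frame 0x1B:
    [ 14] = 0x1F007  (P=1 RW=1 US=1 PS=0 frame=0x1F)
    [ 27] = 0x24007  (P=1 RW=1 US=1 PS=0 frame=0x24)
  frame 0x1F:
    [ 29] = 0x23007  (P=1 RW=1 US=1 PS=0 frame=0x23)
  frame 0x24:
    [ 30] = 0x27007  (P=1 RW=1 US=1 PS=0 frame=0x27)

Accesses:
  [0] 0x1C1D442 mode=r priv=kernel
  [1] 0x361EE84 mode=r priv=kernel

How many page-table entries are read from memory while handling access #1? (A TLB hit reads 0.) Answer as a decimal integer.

Trace:
#0 VA=0x1C1D442 (r,kernel):
  L0 @0x1B[14] → 0x1F007  P=1,RW=1,US=1,PS=0
  L1 @0x1F[29] → 0x23007  P=1,RW=1,US=1,PS=0
  → PA=0x23442  (2 entries read)
#1 VA=0x361EE84 (r,kernel):
  L0 @0x1B[27] → 0x24007  P=1,RW=1,US=1,PS=0
  L1 @0x24[30] → 0x27007  P=1,RW=1,US=1,PS=0
  → PA=0x27E84  (2 entries read)

Entries read for #1: 2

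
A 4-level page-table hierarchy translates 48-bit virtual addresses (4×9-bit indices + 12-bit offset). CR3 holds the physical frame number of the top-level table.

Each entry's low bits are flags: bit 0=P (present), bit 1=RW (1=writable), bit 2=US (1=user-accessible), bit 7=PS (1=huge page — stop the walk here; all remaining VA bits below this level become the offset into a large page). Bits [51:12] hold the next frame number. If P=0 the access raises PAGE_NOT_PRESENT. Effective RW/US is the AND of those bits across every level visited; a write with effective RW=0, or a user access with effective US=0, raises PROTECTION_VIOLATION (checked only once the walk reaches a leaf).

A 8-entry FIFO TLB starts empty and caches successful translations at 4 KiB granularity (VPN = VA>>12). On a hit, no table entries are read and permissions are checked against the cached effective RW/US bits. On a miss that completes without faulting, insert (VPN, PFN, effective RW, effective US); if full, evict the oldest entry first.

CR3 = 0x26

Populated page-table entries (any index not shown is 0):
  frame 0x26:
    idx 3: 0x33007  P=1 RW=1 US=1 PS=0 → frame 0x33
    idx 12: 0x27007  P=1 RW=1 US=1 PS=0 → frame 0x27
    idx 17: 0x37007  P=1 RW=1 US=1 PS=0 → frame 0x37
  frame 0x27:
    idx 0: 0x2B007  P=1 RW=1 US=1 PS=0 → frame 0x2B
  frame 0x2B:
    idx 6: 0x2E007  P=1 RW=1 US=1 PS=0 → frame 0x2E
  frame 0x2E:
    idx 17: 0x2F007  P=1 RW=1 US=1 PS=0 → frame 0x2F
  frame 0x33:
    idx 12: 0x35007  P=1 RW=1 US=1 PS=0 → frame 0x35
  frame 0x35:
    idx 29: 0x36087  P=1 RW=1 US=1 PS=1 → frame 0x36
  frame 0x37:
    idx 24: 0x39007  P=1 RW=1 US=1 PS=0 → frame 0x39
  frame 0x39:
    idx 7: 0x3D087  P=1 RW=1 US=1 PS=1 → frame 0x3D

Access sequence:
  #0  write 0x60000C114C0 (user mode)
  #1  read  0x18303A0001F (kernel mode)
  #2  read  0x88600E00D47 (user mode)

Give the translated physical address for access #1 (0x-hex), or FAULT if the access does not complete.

Trace:
#0 VA=0x60000C114C0 (w,user):
  lvl0: tbl 0x26, slot 12 ⇒ 0x27007 (P1/RW1/US1/PS0)
  lvl1: tbl 0x27, slot 0 ⇒ 0x2B007 (P1/RW1/US1/PS0)
  lvl2: tbl 0x2B, slot 6 ⇒ 0x2E007 (P1/RW1/US1/PS0)
  lvl3: tbl 0x2E, slot 17 ⇒ 0x2F007 (P1/RW1/US1/PS0)
  ✓ 0x2F4C0  — 4 lookups
#1 VA=0x18303A0001F (r,kernel):
  lvl0: tbl 0x26, slot 3 ⇒ 0x33007 (P1/RW1/US1/PS0)
  lvl1: tbl 0x33, slot 12 ⇒ 0x35007 (P1/RW1/US1/PS0)
  lvl2: tbl 0x35, slot 29 ⇒ 0x36087 (P1/RW1/US1/PS1)
  ✓ 0x3601F (huge @L2)  — 3 lookups
#2 VA=0x88600E00D47 (r,user):
  lvl0: tbl 0x26, slot 17 ⇒ 0x37007 (P1/RW1/US1/PS0)
  lvl1: tbl 0x37, slot 24 ⇒ 0x39007 (P1/RW1/US1/PS0)
  lvl2: tbl 0x39, slot 7 ⇒ 0x3D087 (P1/RW1/US1/PS1)
  ✓ 0x3DD47 (huge @L2)  — 3 lookups

Access #1 PA: 0x3601F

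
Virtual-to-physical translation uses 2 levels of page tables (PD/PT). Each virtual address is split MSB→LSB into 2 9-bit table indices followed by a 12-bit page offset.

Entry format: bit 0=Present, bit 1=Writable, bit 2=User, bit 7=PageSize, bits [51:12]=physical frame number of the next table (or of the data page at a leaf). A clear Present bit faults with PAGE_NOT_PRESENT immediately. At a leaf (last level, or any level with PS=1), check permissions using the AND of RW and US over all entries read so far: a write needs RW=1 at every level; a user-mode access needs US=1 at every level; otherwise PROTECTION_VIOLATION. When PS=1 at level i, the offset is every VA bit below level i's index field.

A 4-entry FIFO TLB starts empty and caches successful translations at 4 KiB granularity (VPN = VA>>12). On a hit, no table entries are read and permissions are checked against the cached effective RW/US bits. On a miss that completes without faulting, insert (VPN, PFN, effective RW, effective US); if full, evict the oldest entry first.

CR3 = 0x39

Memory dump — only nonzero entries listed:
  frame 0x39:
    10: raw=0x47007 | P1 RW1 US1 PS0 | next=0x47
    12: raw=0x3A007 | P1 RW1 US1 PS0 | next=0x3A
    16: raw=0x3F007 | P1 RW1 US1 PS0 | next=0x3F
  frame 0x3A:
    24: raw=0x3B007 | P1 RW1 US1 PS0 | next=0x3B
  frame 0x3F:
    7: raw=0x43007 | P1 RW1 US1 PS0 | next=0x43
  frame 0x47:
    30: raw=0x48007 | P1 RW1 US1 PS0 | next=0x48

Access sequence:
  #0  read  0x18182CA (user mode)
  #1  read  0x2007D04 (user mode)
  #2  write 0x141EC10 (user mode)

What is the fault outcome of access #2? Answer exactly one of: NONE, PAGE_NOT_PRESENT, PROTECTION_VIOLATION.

Trace:
#0 VA=0x18182CA (r,user):
  [0] read 0x39 idx=12: raw=0x3A007 flags P=1 W=1 U=1 S=0
  [1] read 0x3A idx=24: raw=0x3B007 flags P=1 W=1 U=1 S=0
  ✓ 0x3B2CA  — 2 lookups
#1 VA=0x2007D04 (r,user):
  [0] read 0x39 idx=16: raw=0x3F007 flags P=1 W=1 U=1 S=0
  [1] read 0x3F idx=7: raw=0x43007 flags P=1 W=1 U=1 S=0
  ✓ 0x43D04  — 2 lookups
#2 VA=0x141EC10 (w,user):
  [0] read 0x39 idx=10: raw=0x47007 flags P=1 W=1 U=1 S=0
  [1] read 0x47 idx=30: raw=0x48007 flags P=1 W=1 U=1 S=0
  ✓ 0x48C10  — 2 lookups

Access #2 fault: NONE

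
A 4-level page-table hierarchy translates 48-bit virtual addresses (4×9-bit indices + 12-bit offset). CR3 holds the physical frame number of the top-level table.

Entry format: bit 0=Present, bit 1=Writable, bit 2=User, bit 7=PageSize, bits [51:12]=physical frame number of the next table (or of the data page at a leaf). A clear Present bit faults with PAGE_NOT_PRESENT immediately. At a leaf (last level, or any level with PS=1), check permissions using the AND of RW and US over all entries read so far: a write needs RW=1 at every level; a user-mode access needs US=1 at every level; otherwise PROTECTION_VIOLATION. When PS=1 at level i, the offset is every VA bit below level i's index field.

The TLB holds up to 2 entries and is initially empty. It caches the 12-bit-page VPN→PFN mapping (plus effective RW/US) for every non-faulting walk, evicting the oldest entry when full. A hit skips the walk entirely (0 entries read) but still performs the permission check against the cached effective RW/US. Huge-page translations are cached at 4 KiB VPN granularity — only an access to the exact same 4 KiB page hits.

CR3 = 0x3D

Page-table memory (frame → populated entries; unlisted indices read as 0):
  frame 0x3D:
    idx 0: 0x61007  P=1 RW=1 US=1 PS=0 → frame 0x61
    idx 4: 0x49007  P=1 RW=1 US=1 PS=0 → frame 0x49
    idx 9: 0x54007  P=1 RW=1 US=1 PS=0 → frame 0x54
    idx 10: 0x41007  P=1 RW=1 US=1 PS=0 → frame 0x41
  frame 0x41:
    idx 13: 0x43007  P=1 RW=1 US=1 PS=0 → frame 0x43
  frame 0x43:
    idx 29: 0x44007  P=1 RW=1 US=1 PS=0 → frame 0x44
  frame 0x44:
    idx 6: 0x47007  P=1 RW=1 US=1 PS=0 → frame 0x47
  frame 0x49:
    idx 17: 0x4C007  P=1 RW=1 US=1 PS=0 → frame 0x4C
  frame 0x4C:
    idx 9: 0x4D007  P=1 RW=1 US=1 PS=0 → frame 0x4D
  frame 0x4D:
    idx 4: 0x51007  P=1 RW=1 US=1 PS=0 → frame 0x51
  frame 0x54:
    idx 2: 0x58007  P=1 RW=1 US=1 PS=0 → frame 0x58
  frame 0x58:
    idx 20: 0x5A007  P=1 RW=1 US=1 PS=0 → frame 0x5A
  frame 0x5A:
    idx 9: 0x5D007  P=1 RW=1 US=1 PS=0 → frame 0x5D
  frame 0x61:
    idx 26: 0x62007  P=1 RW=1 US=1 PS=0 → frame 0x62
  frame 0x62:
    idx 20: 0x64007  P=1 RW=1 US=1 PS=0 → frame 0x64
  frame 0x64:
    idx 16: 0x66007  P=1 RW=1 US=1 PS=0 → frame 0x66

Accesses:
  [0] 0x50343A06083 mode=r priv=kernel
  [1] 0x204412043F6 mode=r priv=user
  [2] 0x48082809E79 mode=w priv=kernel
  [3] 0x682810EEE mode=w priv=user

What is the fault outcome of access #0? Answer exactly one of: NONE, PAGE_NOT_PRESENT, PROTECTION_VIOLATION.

Per-access translation:
#0 VA=0x50343A06083 (r,kernel):
  [0] read 0x3D idx=10: raw=0x41007 flags P=1 W=1 U=1 S=0
  [1] read 0x41 idx=13: raw=0x43007 flags P=1 W=1 U=1 S=0
  [2] read 0x43 idx=29: raw=0x44007 flags P=1 W=1 U=1 S=0
  [3] read 0x44 idx=6: raw=0x47007 flags P=1 W=1 U=1 S=0
  ✓ 0x47083  — 4 lookups
#1 VA=0x204412043F6 (r,user):
  [0] read 0x3D idx=4: raw=0x49007 flags P=1 W=1 U=1 S=0
  [1] read 0x49 idx=17: raw=0x4C007 flags P=1 W=1 U=1 S=0
  [2] read 0x4C idx=9: raw=0x4D007 flags P=1 W=1 U=1 S=0
  [3] read 0x4D idx=4: raw=0x51007 flags P=1 W=1 U=1 S=0
  ✓ 0x513F6  — 4 lookups
#2 VA=0x48082809E79 (w,kernel):
  [0] read 0x3D idx=9: raw=0x54007 flags P=1 W=1 U=1 S=0
  [1] read 0x54 idx=2: raw=0x58007 flags P=1 W=1 U=1 S=0
  [2] read 0x58 idx=20: raw=0x5A007 flags P=1 W=1 U=1 S=0
  [3] read 0x5A idx=9: raw=0x5D007 flags P=1 W=1 U=1 S=0
  ✓ 0x5DE79  — 4 lookups
#3 VA=0x682810EEE (w,user):
  [0] read 0x3D idx=0: raw=0x61007 flags P=1 W=1 U=1 S=0
  [1] read 0x61 idx=26: raw=0x62007 flags P=1 W=1 U=1 S=0
  [2] read 0x62 idx=20: raw=0x64007 flags P=1 W=1 U=1 S=0
  [3] read 0x64 idx=16: raw=0x66007 flags P=1 W=1 U=1 S=0
  ✓ 0x66EEE  — 4 lookups

Access #0 fault: NONE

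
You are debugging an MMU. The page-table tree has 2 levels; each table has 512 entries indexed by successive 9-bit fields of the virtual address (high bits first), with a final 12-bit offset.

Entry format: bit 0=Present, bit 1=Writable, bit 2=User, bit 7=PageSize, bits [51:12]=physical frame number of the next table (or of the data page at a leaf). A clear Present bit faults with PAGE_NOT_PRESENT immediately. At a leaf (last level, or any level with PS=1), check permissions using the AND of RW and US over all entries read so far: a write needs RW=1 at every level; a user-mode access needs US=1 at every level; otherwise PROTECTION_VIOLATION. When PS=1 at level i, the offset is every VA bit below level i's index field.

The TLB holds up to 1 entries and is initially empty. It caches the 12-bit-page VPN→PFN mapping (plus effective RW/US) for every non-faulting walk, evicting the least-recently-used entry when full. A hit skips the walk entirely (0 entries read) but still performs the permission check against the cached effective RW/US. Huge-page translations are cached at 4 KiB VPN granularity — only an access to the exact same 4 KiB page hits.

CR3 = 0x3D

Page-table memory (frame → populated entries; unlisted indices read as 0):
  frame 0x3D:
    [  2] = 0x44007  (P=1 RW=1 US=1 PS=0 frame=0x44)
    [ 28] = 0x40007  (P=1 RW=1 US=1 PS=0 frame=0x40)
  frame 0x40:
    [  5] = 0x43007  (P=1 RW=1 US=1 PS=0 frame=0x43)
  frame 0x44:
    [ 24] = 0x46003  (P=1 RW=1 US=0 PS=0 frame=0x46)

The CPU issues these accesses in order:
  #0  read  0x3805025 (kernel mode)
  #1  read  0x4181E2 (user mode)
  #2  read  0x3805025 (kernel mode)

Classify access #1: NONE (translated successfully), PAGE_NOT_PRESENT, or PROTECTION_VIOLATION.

Walk each access:
#0 VA=0x3805025 (r,kernel):
  L0: frame=0x3D idx=28 entry=0x40007 [P=1 RW=1 US=1 PS=0]
  L1: frame=0x40 idx=5 entry=0x43007 [P=1 RW=1 US=1 PS=0]
  → PA=0x43025  (2 entries read)
#1 VA=0x4181E2 (r,user):
  L0: frame=0x3D idx=2 entry=0x44007 [P=1 RW=1 US=1 PS=0]
  L1: frame=0x44 idx=24 entry=0x46003 [P=1 RW=1 US=0 PS=0]
  → PROTECTION_VIOLATION  (2 entries read)
#2 VA=0x3805025 (r,kernel):
  TLB hit vpn=0x3805 → PA=0x43025

Access #1 fault: PROTECTION_VIOLATION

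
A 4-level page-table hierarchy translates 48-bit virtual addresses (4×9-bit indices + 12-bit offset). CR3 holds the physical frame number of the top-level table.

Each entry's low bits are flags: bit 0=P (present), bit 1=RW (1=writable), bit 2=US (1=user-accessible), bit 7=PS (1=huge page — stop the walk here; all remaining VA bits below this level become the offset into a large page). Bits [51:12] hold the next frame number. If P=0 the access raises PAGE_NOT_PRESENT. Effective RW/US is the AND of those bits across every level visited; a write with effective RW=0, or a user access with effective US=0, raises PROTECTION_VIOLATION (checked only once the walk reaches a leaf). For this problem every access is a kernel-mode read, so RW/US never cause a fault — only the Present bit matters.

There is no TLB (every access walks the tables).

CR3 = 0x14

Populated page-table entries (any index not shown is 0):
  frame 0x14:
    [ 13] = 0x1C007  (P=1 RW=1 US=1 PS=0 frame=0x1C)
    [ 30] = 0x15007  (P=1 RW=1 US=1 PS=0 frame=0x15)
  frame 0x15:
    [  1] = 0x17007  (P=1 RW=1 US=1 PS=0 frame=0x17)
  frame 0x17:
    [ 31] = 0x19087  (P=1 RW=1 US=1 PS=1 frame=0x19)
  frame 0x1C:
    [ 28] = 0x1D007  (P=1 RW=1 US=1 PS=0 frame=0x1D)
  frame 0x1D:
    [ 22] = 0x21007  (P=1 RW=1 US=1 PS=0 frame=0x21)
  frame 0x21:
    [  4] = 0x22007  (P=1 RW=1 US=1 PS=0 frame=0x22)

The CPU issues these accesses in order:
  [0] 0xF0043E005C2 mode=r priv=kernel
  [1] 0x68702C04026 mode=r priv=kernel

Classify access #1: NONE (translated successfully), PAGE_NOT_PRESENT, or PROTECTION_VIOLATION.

Per-access translation:
#0 VA=0xF0043E005C2 (r,kernel):
  lvl0: tbl 0x14, slot 30 ⇒ 0x15007 (P1/RW1/US1/PS0)
  lvl1: tbl 0x15, slot 1 ⇒ 0x17007 (P1/RW1/US1/PS0)
  lvl2: tbl 0x17, slot 31 ⇒ 0x19087 (P1/RW1/US1/PS1)
  → PA=0x195C2 (huge @L2)  (3 entries read)
#1 VA=0x68702C04026 (r,kernel):
  lvl0: tbl 0x14, slot 13 ⇒ 0x1C007 (P1/RW1/US1/PS0)
  lvl1: tbl 0x1C, slot 28 ⇒ 0x1D007 (P1/RW1/US1/PS0)
  lvl2: tbl 0x1D, slot 22 ⇒ 0x21007 (P1/RW1/US1/PS0)
  lvl3: tbl 0x21, slot 4 ⇒ 0x22007 (P1/RW1/US1/PS0)
  → PA=0x22026  (4 entries read)

Access #1 fault: NONE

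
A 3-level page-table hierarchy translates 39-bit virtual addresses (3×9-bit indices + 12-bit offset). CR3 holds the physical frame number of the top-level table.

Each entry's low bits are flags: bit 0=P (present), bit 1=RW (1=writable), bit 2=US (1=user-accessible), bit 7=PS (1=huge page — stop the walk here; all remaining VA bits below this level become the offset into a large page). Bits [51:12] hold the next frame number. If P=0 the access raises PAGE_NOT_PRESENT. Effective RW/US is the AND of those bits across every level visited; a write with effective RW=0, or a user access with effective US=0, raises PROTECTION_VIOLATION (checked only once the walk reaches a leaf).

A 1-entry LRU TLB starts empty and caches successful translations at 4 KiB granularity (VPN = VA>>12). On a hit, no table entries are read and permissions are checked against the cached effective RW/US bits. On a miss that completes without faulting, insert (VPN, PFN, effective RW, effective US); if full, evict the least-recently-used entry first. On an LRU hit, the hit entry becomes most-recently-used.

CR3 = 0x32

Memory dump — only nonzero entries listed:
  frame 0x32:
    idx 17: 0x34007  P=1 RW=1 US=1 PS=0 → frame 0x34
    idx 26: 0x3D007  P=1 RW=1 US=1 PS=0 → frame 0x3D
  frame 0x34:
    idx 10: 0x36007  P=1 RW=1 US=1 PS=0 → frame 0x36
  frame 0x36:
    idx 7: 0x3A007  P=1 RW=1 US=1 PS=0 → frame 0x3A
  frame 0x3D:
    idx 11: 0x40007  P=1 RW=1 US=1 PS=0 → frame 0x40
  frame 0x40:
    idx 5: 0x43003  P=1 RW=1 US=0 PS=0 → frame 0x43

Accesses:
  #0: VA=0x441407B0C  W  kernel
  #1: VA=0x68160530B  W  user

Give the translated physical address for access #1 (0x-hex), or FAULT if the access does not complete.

Walk each access:
#0 VA=0x441407B0C (w,kernel):
  L0: frame=0x32 idx=17 entry=0x34007 [P=1 RW=1 US=1 PS=0]
  L1: frame=0x34 idx=10 entry=0x36007 [P=1 RW=1 US=1 PS=0]
  L2: frame=0x36 idx=7 entry=0x3A007 [P=1 RW=1 US=1 PS=0]
  ⇒ phys 0x3AB0C  [3 reads]
#1 VA=0x68160530B (w,user):
  L0: frame=0x32 idx=26 entry=0x3D007 [P=1 RW=1 US=1 PS=0]
  L1: frame=0x3D idx=11 entry=0x40007 [P=1 RW=1 US=1 PS=0]
  L2: frame=0x40 idx=5 entry=0x43003 [P=1 RW=1 US=0 PS=0]
  ✗ PROTECTION_VIOLATION  [3 reads]

Access #1 PA: FAULT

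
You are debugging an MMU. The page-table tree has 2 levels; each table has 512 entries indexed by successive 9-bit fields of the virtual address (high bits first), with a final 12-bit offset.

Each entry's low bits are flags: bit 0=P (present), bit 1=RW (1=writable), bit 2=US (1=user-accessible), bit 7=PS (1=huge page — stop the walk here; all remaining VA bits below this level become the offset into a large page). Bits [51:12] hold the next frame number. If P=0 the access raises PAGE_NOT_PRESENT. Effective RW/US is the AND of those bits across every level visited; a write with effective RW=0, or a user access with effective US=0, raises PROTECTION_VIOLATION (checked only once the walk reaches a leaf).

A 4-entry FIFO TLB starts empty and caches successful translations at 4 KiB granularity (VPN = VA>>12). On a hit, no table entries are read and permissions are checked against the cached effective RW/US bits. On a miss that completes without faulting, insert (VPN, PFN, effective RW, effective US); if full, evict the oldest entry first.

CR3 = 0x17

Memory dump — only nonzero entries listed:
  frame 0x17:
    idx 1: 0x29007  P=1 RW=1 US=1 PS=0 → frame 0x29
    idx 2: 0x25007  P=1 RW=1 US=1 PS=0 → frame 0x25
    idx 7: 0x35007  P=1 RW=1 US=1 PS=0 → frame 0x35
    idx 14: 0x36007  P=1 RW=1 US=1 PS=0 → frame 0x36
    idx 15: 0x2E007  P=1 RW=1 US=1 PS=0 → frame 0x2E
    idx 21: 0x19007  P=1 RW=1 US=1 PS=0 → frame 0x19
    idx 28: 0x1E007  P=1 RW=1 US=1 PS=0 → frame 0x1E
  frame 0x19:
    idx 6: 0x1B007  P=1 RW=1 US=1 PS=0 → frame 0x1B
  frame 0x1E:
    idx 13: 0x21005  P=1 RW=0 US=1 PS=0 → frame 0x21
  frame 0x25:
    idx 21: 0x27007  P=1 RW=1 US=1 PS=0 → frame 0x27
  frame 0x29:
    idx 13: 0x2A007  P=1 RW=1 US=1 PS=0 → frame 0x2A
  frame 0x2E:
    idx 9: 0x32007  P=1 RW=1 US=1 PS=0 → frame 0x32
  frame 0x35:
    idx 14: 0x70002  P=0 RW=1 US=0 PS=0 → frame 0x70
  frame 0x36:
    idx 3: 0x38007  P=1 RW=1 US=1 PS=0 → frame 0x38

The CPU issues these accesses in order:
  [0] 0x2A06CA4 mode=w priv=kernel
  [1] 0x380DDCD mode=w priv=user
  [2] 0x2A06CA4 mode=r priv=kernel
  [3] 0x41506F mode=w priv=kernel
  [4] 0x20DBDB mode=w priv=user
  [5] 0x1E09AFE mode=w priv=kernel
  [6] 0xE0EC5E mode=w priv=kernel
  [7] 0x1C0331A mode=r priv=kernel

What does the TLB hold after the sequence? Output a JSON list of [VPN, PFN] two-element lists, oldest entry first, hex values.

Walk each access:
#0 VA=0x2A06CA4 (w,kernel):
  lvl0: tbl 0x17, slot 21 ⇒ 0x19007 (P1/RW1/US1/PS0)
  lvl1: tbl 0x19, slot 6 ⇒ 0x1B007 (P1/RW1/US1/PS0)
  ⇒ phys 0x1BCA4  [2 reads]
#1 VA=0x380DDCD (w,user):
  lvl0: tbl 0x17, slot 28 ⇒ 0x1E007 (P1/RW1/US1/PS0)
  lvl1: tbl 0x1E, slot 13 ⇒ 0x21005 (P1/RW0/US1/PS0)
  ✗ PROTECTION_VIOLATION  [2 reads]
#2 VA=0x2A06CA4 (r,kernel):
  TLB hit vpn=0x2A06 → PA=0x1BCA4
#3 VA=0x41506F (w,kernel):
  lvl0: tbl 0x17, slot 2 ⇒ 0x25007 (P1/RW1/US1/PS0)
  lvl1: tbl 0x25, slot 21 ⇒ 0x27007 (P1/RW1/US1/PS0)
  ⇒ phys 0x2706F  [2 reads]
#4 VA=0x20DBDB (w,user):
  lvl0: tbl 0x17, slot 1 ⇒ 0x29007 (P1/RW1/US1/PS0)
  lvl1: tbl 0x29, slot 13 ⇒ 0x2A007 (P1/RW1/US1/PS0)
  ⇒ phys 0x2ABDB  [2 reads]
#5 VA=0x1E09AFE (w,kernel):
  lvl0: tbl 0x17, slot 15 ⇒ 0x2E007 (P1/RW1/US1/PS0)
  lvl1: tbl 0x2E, slot 9 ⇒ 0x32007 (P1/RW1/US1/PS0)
  ⇒ phys 0x32AFE  [2 reads]
#6 VA=0xE0EC5E (w,kernel):
  lvl0: tbl 0x17, slot 7 ⇒ 0x35007 (P1/RW1/US1/PS0)
  lvl1: tbl 0x35, slot 14 ⇒ 0x70002 (P0/RW1/US0/PS0)
  ✗ PAGE_NOT_PRESENT  [2 reads]
#7 VA=0x1C0331A (r,kernel):
  lvl0: tbl 0x17, slot 14 ⇒ 0x36007 (P1/RW1/US1/PS0)
  lvl1: tbl 0x36, slot 3 ⇒ 0x38007 (P1/RW1/US1/PS0)
  ⇒ phys 0x3831A  [2 reads]

TLB: [["0x415", "0x27"], ["0x20D", "0x2A"], ["0x1E09", "0x32"], ["0x1C03", "0x38"]]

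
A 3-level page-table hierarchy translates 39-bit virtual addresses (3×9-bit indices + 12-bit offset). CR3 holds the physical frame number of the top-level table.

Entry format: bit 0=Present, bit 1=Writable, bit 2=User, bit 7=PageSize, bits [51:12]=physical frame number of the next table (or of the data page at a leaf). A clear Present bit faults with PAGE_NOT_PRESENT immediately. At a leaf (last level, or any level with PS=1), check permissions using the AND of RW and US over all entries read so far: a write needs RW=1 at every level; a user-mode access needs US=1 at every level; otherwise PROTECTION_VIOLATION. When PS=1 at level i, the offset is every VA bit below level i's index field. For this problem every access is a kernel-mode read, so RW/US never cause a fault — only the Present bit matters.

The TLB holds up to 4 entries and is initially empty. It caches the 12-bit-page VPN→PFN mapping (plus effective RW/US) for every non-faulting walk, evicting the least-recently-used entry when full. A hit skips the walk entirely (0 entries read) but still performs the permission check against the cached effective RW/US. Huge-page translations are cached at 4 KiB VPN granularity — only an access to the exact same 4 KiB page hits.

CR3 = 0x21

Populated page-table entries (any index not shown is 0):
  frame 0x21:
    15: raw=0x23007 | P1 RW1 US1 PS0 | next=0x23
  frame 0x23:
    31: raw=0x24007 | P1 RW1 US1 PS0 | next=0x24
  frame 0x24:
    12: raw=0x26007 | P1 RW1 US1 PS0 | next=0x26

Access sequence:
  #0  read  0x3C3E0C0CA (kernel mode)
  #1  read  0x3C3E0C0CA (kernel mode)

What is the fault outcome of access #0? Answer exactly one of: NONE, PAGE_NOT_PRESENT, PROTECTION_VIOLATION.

Per-access translation:
#0 VA=0x3C3E0C0CA (r,kernel):
  L0: frame=0x21 idx=15 entry=0x23007 [P=1 RW=1 US=1 PS=0]
  L1: frame=0x23 idx=31 entry=0x24007 [P=1 RW=1 US=1 PS=0]
  L2: frame=0x24 idx=12 entry=0x26007 [P=1 RW=1 US=1 PS=0]
  → PA=0x260CA  (3 entries read)
#1 VA=0x3C3E0C0CA (r,kernel):
  TLB hit vpn=0x3C3E0C → PA=0x260CA

Access #0 fault: NONE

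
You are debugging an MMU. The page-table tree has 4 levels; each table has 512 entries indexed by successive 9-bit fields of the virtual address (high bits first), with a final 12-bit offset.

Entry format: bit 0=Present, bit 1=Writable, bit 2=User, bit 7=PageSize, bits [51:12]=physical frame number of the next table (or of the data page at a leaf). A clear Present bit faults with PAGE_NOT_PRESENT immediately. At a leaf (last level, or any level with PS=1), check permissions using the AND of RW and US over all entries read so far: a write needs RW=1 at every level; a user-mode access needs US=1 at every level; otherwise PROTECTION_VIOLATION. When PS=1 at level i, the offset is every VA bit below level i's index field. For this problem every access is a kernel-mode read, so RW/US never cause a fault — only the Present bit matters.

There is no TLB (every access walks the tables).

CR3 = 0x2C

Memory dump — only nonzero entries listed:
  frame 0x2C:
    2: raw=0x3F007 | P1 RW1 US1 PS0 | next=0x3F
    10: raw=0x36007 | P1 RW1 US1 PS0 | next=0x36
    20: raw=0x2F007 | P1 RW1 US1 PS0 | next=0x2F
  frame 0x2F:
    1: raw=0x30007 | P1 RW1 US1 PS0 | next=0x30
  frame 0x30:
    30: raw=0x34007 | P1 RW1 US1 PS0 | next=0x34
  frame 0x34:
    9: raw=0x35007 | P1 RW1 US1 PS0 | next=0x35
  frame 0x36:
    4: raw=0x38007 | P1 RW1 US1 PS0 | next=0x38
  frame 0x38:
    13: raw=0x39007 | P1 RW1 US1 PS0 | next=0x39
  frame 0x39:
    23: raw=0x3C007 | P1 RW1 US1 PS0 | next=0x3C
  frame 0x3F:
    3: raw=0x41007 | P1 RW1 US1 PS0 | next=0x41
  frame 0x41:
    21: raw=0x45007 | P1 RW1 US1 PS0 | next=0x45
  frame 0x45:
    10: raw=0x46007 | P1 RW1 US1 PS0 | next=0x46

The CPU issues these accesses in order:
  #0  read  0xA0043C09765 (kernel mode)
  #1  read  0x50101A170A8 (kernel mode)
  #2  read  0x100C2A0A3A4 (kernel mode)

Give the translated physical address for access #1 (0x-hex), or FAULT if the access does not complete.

Trace:
#0 VA=0xA0043C09765 (r,kernel):
  lvl0: tbl 0x2C, slot 20 ⇒ 0x2F007 (P1/RW1/US1/PS0)
  lvl1: tbl 0x2F, slot 1 ⇒ 0x30007 (P1/RW1/US1/PS0)
  lvl2: tbl 0x30, slot 30 ⇒ 0x34007 (P1/RW1/US1/PS0)
  lvl3: tbl 0x34, slot 9 ⇒ 0x35007 (P1/RW1/US1/PS0)
  ✓ 0x35765  — 4 lookups
#1 VA=0x50101A170A8 (r,kernel):
  lvl0: tbl 0x2C, slot 10 ⇒ 0x36007 (P1/RW1/US1/PS0)
  lvl1: tbl 0x36, slot 4 ⇒ 0x38007 (P1/RW1/US1/PS0)
  lvl2: tbl 0x38, slot 13 ⇒ 0x39007 (P1/RW1/US1/PS0)
  lvl3: tbl 0x39, slot 23 ⇒ 0x3C007 (P1/RW1/US1/PS0)
  ✓ 0x3C0A8  — 4 lookups
#2 VA=0x100C2A0A3A4 (r,kernel):
  lvl0: tbl 0x2C, slot 2 ⇒ 0x3F007 (P1/RW1/US1/PS0)
  lvl1: tbl 0x3F, slot 3 ⇒ 0x41007 (P1/RW1/US1/PS0)
  lvl2: tbl 0x41, slot 21 ⇒ 0x45007 (P1/RW1/US1/PS0)
  lvl3: tbl 0x45, slot 10 ⇒ 0x46007 (P1/RW1/US1/PS0)
  ✓ 0x463A4  — 4 lookups

Access #1 PA: 0x3C0A8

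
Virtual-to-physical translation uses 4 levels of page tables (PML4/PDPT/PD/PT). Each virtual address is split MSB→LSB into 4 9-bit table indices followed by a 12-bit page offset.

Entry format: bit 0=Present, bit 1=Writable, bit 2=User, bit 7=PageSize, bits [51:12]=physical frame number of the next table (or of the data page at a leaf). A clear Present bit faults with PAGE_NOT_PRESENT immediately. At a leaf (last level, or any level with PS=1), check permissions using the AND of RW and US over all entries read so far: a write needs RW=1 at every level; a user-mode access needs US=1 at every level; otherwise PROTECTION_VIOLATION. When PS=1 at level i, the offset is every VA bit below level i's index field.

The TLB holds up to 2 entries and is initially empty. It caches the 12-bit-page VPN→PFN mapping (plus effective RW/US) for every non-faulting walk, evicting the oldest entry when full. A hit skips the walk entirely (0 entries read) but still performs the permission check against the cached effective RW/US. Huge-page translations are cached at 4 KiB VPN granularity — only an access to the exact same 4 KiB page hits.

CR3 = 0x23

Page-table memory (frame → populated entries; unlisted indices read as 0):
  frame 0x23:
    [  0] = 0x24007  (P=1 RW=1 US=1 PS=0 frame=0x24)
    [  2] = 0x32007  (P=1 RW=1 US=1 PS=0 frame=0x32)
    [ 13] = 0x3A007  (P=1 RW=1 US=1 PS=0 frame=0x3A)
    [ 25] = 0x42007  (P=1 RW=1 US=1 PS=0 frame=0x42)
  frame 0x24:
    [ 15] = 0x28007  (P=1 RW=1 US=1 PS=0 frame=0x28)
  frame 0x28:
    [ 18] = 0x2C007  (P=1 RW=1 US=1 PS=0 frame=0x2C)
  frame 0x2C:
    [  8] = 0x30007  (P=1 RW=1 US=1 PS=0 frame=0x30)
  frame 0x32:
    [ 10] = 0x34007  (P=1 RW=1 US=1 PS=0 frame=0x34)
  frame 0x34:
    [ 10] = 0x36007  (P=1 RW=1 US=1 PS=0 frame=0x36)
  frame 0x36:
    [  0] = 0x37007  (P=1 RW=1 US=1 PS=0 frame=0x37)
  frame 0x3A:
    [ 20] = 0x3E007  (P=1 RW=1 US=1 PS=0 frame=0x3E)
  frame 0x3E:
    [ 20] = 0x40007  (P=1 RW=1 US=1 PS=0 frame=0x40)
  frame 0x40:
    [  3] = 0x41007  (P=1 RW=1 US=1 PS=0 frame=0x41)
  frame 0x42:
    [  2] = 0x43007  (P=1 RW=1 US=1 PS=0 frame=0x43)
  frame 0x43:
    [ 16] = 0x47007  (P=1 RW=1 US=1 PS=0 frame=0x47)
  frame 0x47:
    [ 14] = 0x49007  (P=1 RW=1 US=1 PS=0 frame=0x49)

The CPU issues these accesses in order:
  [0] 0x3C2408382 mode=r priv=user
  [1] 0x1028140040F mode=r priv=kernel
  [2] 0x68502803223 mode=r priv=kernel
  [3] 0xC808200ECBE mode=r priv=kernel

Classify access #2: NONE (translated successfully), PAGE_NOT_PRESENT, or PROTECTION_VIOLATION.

Trace:
#0 VA=0x3C2408382 (r,user):
  lvl0: tbl 0x23, slot 0 ⇒ 0x24007 (P1/RW1/US1/PS0)
  lvl1: tbl 0x24, slot 15 ⇒ 0x28007 (P1/RW1/US1/PS0)
  lvl2: tbl 0x28, slot 18 ⇒ 0x2C007 (P1/RW1/US1/PS0)
  lvl3: tbl 0x2C, slot 8 ⇒ 0x30007 (P1/RW1/US1/PS0)
  → PA=0x30382  (4 entries read)
#1 VA=0x1028140040F (r,kernel):
  lvl0: tbl 0x23, slot 2 ⇒ 0x32007 (P1/RW1/US1/PS0)
  lvl1: tbl 0x32, slot 10 ⇒ 0x34007 (P1/RW1/US1/PS0)
  lvl2: tbl 0x34, slot 10 ⇒ 0x36007 (P1/RW1/US1/PS0)
  lvl3: tbl 0x36, slot 0 ⇒ 0x37007 (P1/RW1/US1/PS0)
  → PA=0x3740F  (4 entries read)
#2 VA=0x68502803223 (r,kernel):
  lvl0: tbl 0x23, slot 13 ⇒ 0x3A007 (P1/RW1/US1/PS0)
  lvl1: tbl 0x3A, slot 20 ⇒ 0x3E007 (P1/RW1/US1/PS0)
  lvl2: tbl 0x3E, slot 20 ⇒ 0x40007 (P1/RW1/US1/PS0)
  lvl3: tbl 0x40, slot 3 ⇒ 0x41007 (P1/RW1/US1/PS0)
  → PA=0x41223  (4 entries read)
#3 VA=0xC808200ECBE (r,kernel):
  lvl0: tbl 0x23, slot 25 ⇒ 0x42007 (P1/RW1/US1/PS0)
  lvl1: tbl 0x42, slot 2 ⇒ 0x43007 (P1/RW1/US1/PS0)
  lvl2: tbl 0x43, slot 16 ⇒ 0x47007 (P1/RW1/US1/PS0)
  lvl3: tbl 0x47, slot 14 ⇒ 0x49007 (P1/RW1/US1/PS0)
  → PA=0x49CBE  (4 entries read)

Access #2 fault: NONE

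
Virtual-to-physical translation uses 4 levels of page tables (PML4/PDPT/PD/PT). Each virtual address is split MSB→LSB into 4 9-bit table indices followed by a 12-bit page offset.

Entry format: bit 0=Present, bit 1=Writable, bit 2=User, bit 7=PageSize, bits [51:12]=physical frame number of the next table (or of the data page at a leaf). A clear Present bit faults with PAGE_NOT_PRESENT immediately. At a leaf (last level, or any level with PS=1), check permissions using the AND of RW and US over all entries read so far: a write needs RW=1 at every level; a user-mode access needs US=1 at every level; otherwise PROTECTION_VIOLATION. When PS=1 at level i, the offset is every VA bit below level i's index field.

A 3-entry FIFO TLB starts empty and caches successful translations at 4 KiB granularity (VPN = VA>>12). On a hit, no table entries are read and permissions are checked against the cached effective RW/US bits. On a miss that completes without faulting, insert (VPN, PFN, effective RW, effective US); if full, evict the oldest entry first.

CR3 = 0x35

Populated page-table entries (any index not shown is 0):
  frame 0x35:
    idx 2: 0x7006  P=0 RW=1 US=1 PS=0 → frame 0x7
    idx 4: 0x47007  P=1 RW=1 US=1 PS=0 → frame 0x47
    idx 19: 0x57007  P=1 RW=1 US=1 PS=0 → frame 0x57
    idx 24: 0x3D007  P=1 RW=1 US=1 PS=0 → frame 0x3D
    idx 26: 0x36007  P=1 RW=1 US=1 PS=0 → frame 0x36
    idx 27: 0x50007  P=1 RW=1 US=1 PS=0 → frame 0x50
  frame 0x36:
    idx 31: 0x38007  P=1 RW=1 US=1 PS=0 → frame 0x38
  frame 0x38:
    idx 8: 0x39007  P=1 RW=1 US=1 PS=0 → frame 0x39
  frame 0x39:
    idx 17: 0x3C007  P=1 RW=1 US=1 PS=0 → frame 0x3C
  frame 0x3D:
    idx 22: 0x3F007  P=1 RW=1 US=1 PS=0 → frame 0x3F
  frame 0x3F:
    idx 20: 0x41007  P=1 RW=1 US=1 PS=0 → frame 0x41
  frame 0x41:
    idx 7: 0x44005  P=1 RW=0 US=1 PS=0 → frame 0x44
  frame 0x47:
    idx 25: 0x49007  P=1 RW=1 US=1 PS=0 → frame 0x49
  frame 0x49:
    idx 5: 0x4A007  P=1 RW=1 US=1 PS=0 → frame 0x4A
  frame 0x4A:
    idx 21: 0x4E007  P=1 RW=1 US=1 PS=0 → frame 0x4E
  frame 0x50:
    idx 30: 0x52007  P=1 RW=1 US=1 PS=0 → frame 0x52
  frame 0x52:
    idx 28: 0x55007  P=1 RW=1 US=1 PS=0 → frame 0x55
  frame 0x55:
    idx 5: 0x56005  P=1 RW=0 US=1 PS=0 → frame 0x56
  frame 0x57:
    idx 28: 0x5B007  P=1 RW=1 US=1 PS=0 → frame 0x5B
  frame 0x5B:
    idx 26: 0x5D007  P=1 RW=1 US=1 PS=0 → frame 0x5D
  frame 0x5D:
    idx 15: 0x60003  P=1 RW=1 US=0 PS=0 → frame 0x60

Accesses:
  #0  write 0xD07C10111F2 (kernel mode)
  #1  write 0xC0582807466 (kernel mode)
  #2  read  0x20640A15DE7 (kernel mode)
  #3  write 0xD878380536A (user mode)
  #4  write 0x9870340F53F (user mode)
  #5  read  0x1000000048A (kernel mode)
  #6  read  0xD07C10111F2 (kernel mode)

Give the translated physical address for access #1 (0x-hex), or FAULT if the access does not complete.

Walk each access:
#0 VA=0xD07C10111F2 (w,kernel):
  L0: frame=0x35 idx=26 entry=0x36007 [P=1 RW=1 US=1 PS=0]
  L1: frame=0x36 idx=31 entry=0x38007 [P=1 RW=1 US=1 PS=0]
  L2: frame=0x38 idx=8 entry=0x39007 [P=1 RW=1 US=1 PS=0]
  L3: frame=0x39 idx=17 entry=0x3C007 [P=1 RW=1 US=1 PS=0]
  → PA=0x3C1F2  (4 entries read)
#1 VA=0xC0582807466 (w,kernel):
  L0: frame=0x35 idx=24 entry=0x3D007 [P=1 RW=1 US=1 PS=0]
  L1: frame=0x3D idx=22 entry=0x3F007 [P=1 RW=1 US=1 PS=0]
  L2: frame=0x3F idx=20 entry=0x41007 [P=1 RW=1 US=1 PS=0]
  L3: frame=0x41 idx=7 entry=0x44005 [P=1 RW=0 US=1 PS=0]
  ⇒ fault: PROTECTION_VIOLATION  — 4 lookups
#2 VA=0x20640A15DE7 (r,kernel):
  L0: frame=0x35 idx=4 entry=0x47007 [P=1 RW=1 US=1 PS=0]
  L1: frame=0x47 idx=25 entry=0x49007 [P=1 RW=1 US=1 PS=0]
  L2: frame=0x49 idx=5 entry=0x4A007 [P=1 RW=1 US=1 PS=0]
  L3: frame=0x4A idx=21 entry=0x4E007 [P=1 RW=1 US=1 PS=0]
  → PA=0x4EDE7  (4 entries read)
#3 VA=0xD878380536A (w,user):
  L0: frame=0x35 idx=27 entry=0x50007 [P=1 RW=1 US=1 PS=0]
  L1: frame=0x50 idx=30 entry=0x52007 [P=1 RW=1 US=1 PS=0]
  L2: frame=0x52 idx=28 entry=0x55007 [P=1 RW=1 US=1 PS=0]
  L3: frame=0x55 idx=5 entry=0x56005 [P=1 RW=0 US=1 PS=0]
  ⇒ fault: PROTECTION_VIOLATION  — 4 lookups
#4 VA=0x9870340F53F (w,user):
  L0: frame=0x35 idx=19 entry=0x57007 [P=1 RW=1 US=1 PS=0]
  L1: frame=0x57 idx=28 entry=0x5B007 [P=1 RW=1 US=1 PS=0]
  L2: frame=0x5B idx=26 entry=0x5D007 [P=1 RW=1 US=1 PS=0]
  L3: frame=0x5D idx=15 entry=0x60003 [P=1 RW=1 US=0 PS=0]
  ⇒ fault: PROTECTION_VIOLATION  — 4 lookups
#5 VA=0x1000000048A (r,kernel):
  L0: frame=0x35 idx=2 entry=0x7006 [P=0 RW=1 US=1 PS=0]
  ⇒ fault: PAGE_NOT_PRESENT  — 1 lookups
#6 VA=0xD07C10111F2 (r,kernel):
  TLB hit vpn=0xD07C1011 → PA=0x3C1F2

Access #1 PA: FAULT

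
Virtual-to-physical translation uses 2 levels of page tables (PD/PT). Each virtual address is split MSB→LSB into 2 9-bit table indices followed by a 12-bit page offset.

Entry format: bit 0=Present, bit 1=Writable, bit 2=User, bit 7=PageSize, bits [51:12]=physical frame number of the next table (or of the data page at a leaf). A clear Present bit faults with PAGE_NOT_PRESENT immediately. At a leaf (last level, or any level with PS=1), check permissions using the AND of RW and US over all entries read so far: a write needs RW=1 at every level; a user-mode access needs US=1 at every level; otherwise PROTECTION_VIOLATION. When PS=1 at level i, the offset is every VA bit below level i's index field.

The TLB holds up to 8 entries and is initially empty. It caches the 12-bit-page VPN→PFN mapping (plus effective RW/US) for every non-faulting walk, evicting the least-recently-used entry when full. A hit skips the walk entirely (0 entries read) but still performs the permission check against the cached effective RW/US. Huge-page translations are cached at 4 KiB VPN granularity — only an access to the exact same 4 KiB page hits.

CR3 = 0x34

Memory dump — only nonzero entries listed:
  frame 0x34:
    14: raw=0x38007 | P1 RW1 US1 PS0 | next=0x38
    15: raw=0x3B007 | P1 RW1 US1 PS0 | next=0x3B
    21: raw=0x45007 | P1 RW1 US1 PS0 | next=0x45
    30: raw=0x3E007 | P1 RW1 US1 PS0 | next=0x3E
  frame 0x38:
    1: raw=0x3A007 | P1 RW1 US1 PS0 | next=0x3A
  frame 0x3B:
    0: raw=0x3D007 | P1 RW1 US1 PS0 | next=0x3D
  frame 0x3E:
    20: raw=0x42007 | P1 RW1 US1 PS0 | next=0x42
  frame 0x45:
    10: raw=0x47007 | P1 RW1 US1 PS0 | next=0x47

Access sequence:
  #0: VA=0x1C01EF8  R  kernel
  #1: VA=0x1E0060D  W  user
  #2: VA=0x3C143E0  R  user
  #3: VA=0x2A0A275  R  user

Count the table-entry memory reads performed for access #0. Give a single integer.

Trace:
#0 VA=0x1C01EF8 (r,kernel):
  L0 @0x34[14] → 0x38007  P=1,RW=1,US=1,PS=0
  L1 @0x38[1] → 0x3A007  P=1,RW=1,US=1,PS=0
  → PA=0x3AEF8  (2 entries read)
#1 VA=0x1E0060D (w,user):
  L0 @0x34[15] → 0x3B007  P=1,RW=1,US=1,PS=0
  L1 @0x3B[0] → 0x3D007  P=1,RW=1,US=1,PS=0
  → PA=0x3D60D  (2 entries read)
#2 VA=0x3C143E0 (r,user):
  L0 @0x34[30] → 0x3E007  P=1,RW=1,US=1,PS=0
  L1 @0x3E[20] → 0x42007  P=1,RW=1,US=1,PS=0
  → PA=0x423E0  (2 entries read)
#3 VA=0x2A0A275 (r,user):
  L0 @0x34[21] → 0x45007  P=1,RW=1,US=1,PS=0
  L1 @0x45[10] → 0x47007  P=1,RW=1,US=1,PS=0
  → PA=0x47275  (2 entries read)

Entries read for #0: 2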